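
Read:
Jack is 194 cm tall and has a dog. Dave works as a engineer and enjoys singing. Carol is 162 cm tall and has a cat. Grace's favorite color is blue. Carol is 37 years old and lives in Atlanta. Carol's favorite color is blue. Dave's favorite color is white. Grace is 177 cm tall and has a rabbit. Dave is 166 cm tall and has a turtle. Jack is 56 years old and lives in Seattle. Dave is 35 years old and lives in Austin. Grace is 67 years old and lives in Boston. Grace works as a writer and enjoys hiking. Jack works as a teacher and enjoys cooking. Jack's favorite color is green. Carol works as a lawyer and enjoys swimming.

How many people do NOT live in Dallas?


Not in Dallas: 4

4


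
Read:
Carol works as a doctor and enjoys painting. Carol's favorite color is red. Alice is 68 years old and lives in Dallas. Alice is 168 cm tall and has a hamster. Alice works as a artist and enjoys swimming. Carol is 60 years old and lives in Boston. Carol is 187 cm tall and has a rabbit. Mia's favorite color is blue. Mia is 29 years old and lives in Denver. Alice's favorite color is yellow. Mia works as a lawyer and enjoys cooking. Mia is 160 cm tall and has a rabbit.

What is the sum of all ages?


68+29+60 = 157

157


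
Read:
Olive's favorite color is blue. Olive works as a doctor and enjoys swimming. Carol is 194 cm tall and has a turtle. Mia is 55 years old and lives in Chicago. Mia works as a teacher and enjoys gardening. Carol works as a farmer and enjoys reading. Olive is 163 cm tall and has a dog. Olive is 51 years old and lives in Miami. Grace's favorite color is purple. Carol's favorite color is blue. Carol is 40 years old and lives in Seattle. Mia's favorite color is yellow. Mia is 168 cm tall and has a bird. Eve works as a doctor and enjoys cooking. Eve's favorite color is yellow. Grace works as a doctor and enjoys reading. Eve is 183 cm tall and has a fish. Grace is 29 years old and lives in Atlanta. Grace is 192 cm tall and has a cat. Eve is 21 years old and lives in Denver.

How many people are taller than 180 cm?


Taller than 180: 3

3


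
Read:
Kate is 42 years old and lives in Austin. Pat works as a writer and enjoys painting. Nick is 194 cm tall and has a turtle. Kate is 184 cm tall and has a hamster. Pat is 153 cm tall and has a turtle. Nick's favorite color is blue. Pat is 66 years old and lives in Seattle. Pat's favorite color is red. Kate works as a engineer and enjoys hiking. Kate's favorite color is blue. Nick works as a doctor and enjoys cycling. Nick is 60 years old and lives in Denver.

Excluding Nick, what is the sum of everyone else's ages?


Sum (excluding Nick): 108

108


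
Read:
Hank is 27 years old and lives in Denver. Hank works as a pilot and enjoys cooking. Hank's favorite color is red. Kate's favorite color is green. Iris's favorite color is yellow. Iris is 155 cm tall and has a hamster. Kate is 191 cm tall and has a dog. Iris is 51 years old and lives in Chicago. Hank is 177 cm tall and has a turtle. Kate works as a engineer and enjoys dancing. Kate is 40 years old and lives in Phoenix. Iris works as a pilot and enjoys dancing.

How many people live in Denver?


Count in Denver: 1

1


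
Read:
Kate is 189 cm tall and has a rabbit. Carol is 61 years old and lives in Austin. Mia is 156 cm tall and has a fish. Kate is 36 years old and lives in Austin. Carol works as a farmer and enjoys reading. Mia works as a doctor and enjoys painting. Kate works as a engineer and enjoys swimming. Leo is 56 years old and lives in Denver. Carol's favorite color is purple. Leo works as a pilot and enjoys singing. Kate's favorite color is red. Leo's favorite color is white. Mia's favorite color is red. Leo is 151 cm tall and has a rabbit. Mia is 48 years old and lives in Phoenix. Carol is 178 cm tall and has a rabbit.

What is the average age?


Sum=201, n=4, avg=50.25

50.25


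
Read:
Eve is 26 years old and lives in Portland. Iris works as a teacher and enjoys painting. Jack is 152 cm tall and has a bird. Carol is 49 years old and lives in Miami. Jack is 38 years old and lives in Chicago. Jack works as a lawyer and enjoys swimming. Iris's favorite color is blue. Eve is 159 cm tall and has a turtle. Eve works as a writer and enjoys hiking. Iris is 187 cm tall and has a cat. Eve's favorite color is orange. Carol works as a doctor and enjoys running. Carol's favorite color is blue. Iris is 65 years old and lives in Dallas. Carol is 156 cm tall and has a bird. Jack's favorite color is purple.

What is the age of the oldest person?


Oldest: Iris at 65

65


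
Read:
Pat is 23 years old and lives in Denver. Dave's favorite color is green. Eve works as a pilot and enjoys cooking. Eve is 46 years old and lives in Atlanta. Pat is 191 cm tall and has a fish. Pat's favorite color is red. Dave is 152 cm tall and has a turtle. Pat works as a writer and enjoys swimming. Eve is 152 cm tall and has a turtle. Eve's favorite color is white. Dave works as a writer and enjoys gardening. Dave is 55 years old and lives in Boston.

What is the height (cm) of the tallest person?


Tallest: Pat at 191 cm

191


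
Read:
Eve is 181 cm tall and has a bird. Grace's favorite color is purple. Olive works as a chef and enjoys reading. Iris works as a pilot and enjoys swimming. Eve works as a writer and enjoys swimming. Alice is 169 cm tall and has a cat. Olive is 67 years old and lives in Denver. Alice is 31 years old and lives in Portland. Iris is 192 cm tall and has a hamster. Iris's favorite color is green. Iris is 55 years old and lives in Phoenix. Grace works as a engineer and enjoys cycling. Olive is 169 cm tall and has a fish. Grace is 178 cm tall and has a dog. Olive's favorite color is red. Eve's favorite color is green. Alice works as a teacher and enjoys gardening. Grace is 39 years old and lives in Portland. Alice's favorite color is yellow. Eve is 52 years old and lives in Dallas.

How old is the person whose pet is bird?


Person with pet=bird is Eve, age 52

52


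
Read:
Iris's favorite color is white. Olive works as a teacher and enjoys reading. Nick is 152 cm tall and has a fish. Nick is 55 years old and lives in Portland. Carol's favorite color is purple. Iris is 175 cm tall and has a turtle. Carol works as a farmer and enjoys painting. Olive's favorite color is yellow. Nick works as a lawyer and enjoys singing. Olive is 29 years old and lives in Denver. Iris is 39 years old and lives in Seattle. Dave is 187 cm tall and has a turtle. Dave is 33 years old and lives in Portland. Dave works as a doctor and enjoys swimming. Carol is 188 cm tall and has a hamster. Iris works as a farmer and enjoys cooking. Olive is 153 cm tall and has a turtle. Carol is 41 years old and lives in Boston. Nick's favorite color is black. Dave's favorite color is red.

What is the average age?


Sum=197, n=5, avg=39.4

39.4


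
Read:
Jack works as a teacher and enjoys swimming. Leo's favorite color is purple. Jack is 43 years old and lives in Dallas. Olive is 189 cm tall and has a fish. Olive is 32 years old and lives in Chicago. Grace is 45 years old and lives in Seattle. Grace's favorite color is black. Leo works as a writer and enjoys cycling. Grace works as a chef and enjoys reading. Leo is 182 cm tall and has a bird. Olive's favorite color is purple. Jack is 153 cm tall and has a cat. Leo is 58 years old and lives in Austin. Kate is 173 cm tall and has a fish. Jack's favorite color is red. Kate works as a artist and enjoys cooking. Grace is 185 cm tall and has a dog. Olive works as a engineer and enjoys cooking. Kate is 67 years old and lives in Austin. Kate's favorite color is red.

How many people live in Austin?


Count in Austin: 2

2


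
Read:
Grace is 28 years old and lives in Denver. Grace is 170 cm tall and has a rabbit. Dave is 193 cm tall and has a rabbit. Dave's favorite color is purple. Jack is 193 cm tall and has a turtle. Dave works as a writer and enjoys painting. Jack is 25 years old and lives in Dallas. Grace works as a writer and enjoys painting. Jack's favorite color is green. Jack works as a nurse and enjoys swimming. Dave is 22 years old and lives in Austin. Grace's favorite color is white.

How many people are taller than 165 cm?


Taller than 165: 3

3


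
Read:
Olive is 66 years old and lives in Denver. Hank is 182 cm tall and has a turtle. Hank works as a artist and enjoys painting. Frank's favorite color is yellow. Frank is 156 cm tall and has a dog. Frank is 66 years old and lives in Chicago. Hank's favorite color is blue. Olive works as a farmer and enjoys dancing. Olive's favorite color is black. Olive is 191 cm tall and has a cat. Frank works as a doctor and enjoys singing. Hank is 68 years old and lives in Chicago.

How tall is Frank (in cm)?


Frank is 156 cm tall

156


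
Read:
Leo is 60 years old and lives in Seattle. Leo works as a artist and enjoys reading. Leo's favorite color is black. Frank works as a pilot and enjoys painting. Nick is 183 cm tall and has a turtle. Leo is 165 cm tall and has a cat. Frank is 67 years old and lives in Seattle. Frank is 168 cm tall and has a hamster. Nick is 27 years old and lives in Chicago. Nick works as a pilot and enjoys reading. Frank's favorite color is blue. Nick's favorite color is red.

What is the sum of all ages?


60+67+27 = 154

154


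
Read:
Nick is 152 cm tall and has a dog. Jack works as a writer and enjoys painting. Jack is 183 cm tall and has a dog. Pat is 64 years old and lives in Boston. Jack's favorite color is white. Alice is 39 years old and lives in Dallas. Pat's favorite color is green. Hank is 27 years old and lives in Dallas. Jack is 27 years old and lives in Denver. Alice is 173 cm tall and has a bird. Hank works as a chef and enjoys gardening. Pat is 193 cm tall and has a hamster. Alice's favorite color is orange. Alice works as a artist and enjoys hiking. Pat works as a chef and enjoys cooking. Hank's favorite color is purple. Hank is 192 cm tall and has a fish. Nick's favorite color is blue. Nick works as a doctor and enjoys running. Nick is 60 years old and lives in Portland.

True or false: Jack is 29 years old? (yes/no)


Jack is actually 27. no

no


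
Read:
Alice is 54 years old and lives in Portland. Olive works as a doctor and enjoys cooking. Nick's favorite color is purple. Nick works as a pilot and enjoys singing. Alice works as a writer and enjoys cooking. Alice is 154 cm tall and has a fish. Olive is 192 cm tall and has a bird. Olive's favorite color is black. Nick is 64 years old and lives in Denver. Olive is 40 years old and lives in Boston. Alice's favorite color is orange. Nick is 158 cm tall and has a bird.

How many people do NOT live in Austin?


Not in Austin: 3

3


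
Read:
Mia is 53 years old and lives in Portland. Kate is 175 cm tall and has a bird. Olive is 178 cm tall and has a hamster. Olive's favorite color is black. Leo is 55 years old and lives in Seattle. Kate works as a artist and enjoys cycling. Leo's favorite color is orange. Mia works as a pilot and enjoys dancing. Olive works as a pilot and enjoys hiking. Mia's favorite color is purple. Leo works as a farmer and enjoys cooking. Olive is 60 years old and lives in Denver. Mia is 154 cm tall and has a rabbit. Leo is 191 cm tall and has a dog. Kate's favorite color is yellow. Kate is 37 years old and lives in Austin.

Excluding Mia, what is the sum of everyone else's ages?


Sum (excluding Mia): 152

152


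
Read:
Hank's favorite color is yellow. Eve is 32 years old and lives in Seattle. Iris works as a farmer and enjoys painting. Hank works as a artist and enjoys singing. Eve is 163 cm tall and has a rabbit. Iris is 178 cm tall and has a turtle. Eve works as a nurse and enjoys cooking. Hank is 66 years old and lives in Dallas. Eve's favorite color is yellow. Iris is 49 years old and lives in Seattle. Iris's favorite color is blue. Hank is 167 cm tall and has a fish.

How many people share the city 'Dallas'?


Count: 1

1


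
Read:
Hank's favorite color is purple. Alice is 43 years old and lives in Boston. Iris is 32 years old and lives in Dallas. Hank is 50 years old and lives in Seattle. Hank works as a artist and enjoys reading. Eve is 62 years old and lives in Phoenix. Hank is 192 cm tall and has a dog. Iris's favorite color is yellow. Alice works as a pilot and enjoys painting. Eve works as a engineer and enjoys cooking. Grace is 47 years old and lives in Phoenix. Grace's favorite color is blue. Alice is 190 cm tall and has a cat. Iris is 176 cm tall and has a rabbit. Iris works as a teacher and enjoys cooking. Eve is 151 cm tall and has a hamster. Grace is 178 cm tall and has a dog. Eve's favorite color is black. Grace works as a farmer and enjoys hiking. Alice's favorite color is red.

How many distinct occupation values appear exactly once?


Unique occupation values: 5

5


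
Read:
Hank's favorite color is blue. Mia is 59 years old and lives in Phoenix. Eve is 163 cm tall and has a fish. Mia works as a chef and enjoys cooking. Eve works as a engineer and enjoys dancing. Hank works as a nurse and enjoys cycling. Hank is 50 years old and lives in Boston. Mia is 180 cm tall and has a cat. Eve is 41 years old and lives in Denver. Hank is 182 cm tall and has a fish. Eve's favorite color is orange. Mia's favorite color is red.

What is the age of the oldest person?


Oldest: Mia at 59

59


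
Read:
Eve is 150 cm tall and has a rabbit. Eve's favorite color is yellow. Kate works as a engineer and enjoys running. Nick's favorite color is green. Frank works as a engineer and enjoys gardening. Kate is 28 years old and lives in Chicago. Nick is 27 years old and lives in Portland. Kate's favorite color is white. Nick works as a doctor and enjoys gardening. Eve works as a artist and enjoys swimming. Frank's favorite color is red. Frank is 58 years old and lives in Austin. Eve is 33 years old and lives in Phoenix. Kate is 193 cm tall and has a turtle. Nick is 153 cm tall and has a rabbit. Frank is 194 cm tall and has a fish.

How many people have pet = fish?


Count: 1

1


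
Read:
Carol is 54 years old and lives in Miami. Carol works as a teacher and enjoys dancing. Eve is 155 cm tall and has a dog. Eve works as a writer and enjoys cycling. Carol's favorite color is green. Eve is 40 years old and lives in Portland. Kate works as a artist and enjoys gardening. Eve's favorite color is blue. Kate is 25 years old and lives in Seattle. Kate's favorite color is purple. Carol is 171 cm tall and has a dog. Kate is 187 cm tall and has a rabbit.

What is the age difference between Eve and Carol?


|40 - 54| = 14

14


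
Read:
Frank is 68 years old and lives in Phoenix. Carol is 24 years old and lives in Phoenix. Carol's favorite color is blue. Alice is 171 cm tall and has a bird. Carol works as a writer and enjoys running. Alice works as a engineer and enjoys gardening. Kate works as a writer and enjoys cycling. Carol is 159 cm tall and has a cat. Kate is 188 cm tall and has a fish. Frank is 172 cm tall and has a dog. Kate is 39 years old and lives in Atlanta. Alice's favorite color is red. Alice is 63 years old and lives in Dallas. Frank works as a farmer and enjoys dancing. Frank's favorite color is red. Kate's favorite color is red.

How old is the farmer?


The farmer is Frank, age 68

68


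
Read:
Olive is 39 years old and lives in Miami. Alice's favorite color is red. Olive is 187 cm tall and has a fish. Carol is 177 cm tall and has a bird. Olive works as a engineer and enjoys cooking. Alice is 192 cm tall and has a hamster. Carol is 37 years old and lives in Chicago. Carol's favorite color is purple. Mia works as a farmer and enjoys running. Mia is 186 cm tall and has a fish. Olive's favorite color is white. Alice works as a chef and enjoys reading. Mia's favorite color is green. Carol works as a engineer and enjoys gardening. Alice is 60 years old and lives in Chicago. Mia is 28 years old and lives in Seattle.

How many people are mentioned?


People: Mia, Alice, Olive, Carol. Count = 4

4


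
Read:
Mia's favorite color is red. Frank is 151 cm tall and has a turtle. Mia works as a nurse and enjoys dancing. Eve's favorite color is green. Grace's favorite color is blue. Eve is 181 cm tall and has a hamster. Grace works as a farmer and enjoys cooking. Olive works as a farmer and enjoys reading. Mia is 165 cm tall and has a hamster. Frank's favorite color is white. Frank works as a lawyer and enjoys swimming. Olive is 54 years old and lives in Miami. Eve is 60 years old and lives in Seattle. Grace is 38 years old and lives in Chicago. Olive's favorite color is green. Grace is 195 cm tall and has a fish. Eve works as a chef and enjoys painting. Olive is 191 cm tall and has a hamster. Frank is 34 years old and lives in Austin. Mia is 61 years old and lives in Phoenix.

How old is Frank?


Frank is 34 years old

34


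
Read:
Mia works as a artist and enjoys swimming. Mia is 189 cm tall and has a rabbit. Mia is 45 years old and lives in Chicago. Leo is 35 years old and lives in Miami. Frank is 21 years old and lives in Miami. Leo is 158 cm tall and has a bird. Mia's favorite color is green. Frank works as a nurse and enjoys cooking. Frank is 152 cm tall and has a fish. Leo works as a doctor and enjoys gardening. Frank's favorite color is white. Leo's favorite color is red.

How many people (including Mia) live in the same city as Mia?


Mia lives in Chicago. Count = 1

1


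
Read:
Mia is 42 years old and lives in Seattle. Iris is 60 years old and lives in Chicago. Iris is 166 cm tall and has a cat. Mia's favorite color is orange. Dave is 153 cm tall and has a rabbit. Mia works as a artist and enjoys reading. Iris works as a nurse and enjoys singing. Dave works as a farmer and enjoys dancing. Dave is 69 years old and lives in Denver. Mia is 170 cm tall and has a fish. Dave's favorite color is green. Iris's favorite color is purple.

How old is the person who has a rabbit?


Person with rabbit is Dave, age 69

69


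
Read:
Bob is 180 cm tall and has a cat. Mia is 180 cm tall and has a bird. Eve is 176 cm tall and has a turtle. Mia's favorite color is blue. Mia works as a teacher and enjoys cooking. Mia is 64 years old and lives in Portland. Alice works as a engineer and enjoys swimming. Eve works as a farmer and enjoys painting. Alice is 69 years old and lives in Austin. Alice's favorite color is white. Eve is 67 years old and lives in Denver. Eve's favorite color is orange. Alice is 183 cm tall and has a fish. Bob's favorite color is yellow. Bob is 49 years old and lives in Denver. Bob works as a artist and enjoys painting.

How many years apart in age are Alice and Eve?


69 vs 67, diff = 2

2


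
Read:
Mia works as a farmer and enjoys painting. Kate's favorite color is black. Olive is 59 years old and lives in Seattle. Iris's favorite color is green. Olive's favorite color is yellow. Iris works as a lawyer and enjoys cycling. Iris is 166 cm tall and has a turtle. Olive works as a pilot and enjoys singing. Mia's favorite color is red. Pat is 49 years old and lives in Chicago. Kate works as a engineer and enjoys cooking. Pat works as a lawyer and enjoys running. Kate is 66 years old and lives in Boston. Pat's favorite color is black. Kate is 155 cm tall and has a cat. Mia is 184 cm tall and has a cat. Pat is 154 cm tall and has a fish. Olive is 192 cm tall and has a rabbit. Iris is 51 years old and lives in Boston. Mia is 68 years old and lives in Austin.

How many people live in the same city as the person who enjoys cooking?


Person with hobby cooking is Kate, city Boston. Count = 2

2


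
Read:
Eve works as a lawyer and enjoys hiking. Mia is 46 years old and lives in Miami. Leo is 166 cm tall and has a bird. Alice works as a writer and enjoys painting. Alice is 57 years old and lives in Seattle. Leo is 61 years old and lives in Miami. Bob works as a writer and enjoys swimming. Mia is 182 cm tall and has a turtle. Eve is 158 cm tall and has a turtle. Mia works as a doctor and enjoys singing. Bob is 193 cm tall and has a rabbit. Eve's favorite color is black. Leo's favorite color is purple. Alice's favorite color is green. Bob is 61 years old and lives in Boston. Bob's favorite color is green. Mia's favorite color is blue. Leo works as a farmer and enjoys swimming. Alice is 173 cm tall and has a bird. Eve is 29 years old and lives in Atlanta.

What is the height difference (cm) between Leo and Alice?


|166 - 173| = 7

7


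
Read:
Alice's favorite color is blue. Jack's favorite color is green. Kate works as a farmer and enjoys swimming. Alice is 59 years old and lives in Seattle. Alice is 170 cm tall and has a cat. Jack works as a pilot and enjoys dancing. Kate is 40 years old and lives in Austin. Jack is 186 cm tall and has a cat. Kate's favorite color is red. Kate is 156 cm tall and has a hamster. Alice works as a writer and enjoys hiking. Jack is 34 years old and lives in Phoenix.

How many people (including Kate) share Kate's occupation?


Kate is a farmer. Count = 1

1


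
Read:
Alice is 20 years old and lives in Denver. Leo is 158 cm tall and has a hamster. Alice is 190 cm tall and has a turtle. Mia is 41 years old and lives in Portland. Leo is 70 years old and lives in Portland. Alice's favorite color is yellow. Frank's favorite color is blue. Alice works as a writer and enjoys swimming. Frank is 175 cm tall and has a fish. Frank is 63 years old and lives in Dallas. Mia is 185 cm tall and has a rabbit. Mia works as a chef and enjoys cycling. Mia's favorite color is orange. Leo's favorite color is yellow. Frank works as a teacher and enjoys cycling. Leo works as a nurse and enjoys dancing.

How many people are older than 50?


Filter: 2

2


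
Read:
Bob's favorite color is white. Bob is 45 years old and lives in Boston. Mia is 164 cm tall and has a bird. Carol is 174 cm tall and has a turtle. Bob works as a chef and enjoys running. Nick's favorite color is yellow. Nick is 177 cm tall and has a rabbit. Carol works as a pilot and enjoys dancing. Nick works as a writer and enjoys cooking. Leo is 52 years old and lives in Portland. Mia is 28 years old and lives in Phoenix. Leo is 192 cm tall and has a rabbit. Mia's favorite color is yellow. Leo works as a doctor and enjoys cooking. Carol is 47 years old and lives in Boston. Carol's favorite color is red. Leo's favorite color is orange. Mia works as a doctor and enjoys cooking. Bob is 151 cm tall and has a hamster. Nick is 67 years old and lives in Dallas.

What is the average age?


Sum=239, n=5, avg=47.8

47.8


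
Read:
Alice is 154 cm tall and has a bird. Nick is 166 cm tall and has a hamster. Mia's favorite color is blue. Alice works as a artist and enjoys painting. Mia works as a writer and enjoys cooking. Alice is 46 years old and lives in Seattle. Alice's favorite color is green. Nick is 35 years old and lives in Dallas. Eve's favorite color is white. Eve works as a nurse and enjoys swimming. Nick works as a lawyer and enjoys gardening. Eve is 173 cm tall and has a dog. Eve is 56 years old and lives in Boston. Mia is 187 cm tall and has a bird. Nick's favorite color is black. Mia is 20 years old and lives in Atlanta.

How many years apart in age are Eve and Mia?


56 vs 20, diff = 36

36


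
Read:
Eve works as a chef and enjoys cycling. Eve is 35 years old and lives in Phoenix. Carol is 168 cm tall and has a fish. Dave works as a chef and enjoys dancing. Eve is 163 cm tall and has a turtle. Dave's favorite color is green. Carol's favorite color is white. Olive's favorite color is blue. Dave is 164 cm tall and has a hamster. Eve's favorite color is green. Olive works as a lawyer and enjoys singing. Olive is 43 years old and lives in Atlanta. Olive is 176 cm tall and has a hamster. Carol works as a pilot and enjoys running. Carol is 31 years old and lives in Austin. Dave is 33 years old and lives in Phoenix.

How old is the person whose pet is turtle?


Person with pet=turtle is Eve, age 35

35


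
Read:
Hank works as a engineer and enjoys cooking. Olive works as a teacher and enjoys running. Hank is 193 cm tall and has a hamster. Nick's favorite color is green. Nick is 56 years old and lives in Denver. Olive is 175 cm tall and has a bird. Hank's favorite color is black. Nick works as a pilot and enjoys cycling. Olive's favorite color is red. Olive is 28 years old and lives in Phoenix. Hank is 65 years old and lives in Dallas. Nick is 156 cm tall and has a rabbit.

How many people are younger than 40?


Filter: 1

1


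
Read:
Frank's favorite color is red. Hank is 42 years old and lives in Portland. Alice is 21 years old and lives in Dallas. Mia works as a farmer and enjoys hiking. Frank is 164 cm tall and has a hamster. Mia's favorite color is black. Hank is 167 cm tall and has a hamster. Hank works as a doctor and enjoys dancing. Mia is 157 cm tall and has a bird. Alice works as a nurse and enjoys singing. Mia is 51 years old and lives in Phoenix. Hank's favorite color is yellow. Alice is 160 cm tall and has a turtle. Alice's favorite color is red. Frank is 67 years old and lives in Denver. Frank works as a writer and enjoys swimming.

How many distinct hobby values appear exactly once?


Unique hobby values: 4

4


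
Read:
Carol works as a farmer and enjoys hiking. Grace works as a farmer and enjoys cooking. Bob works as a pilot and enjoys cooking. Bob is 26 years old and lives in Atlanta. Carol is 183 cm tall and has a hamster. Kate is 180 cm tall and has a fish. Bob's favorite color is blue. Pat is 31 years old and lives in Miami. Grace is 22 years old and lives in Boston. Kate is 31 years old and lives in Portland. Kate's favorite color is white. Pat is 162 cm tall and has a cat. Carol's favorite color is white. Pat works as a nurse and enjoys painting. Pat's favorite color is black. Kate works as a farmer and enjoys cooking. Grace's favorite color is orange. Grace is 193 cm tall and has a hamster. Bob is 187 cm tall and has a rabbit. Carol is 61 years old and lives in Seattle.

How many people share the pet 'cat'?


Count: 1

1


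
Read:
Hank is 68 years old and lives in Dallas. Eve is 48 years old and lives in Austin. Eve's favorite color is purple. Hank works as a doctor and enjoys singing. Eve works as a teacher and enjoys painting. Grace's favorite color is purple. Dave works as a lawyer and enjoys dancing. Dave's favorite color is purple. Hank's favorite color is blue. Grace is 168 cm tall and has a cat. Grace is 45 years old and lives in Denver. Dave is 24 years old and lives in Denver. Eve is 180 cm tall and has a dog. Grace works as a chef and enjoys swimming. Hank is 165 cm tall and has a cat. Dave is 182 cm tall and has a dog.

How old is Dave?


Dave is 24 years old

24


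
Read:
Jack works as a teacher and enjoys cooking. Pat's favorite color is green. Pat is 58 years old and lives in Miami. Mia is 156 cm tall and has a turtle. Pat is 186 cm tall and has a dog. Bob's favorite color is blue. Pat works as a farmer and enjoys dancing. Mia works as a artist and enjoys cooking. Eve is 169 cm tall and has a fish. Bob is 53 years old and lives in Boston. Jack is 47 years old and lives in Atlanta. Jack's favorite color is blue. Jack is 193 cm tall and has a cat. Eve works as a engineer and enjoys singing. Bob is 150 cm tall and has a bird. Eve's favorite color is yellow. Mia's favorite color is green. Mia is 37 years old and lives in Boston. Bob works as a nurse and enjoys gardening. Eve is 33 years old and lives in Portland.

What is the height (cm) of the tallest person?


Tallest: Jack at 193 cm

193


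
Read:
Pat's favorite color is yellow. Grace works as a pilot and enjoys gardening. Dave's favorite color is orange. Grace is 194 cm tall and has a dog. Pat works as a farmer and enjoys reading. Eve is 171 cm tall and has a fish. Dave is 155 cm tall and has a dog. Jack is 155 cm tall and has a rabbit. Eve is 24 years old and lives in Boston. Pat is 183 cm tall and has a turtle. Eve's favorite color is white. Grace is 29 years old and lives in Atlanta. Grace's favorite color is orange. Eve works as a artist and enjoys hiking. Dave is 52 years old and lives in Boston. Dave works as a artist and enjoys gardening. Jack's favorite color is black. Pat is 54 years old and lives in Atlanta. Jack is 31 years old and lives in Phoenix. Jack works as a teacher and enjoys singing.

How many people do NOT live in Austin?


Not in Austin: 5

5


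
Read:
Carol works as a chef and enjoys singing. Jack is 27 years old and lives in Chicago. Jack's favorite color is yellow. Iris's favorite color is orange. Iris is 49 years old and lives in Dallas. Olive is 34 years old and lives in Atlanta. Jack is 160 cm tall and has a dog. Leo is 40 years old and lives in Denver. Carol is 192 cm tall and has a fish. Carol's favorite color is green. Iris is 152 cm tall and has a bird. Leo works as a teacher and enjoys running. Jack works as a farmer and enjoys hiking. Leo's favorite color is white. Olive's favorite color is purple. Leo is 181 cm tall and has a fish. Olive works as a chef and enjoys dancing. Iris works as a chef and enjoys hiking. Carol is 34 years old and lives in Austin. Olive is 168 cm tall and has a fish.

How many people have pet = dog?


Count: 1

1


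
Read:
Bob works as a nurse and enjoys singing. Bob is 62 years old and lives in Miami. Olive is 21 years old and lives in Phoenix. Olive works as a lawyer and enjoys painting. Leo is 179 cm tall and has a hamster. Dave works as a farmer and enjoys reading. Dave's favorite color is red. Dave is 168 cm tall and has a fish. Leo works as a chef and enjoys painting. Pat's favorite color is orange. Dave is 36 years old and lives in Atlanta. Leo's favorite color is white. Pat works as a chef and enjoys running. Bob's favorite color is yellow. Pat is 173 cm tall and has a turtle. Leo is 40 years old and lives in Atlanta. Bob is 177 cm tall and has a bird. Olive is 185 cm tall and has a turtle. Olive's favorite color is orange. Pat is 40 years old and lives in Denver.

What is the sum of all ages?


40+62+21+36+40 = 199

199


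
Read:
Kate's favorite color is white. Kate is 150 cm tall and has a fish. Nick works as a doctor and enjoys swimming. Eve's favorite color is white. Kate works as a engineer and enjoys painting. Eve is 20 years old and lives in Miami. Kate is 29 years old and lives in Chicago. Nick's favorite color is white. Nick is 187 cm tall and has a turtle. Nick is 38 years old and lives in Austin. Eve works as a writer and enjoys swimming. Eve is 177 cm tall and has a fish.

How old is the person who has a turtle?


Person with turtle is Nick, age 38

38


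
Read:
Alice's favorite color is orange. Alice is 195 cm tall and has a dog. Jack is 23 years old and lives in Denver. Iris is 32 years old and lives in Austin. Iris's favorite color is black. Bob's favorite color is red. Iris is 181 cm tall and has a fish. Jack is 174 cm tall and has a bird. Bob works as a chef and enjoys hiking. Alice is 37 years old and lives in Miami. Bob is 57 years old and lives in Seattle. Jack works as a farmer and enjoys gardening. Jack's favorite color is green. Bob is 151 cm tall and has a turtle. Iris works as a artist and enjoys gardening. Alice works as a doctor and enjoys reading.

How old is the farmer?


The farmer is Jack, age 23

23


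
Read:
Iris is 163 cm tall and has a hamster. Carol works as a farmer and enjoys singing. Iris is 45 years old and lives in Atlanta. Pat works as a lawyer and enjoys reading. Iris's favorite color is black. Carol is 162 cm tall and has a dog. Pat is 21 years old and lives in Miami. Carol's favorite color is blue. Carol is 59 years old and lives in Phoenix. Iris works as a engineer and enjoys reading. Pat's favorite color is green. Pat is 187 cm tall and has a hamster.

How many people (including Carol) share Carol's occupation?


Carol is a farmer. Count = 1

1


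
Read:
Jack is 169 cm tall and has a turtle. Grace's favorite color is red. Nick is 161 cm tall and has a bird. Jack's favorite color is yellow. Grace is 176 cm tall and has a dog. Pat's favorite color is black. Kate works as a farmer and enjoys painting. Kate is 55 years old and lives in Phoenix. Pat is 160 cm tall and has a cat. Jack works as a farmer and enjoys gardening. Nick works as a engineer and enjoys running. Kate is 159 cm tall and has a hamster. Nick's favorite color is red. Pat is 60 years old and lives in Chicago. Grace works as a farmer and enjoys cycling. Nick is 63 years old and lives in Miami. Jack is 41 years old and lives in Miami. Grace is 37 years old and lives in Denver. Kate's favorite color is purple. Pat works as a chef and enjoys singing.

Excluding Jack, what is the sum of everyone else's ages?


Sum (excluding Jack): 215

215


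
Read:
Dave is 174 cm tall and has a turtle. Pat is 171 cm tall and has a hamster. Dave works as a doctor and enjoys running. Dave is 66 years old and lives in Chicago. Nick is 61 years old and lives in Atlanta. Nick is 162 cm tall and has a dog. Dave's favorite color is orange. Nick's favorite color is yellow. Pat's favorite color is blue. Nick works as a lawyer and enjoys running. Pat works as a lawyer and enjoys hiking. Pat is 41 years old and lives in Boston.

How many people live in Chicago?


Count in Chicago: 1

1


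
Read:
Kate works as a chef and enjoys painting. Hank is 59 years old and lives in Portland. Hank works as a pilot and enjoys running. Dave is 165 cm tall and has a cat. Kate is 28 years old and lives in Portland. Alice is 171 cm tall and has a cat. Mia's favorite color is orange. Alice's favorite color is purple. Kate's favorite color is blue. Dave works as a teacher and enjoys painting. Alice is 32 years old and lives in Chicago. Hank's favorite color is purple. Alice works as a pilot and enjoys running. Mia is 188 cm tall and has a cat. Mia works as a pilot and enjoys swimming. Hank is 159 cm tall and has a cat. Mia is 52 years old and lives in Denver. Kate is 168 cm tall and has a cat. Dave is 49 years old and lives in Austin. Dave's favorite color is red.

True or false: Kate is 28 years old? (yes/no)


Kate is actually 28. yes

yes


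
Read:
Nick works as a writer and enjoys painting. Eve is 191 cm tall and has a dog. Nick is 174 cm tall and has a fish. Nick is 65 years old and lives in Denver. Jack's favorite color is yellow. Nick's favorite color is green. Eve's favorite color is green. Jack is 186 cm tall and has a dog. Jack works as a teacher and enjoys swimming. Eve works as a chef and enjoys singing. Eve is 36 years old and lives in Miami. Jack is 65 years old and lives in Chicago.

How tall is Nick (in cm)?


Nick is 174 cm tall

174


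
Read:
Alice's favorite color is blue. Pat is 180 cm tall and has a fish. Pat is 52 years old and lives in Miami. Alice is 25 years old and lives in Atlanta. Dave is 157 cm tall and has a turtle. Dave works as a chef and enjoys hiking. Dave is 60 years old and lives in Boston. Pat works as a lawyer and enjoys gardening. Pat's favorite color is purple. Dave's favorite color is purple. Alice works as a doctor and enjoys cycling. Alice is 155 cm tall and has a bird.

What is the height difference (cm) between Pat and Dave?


|180 - 157| = 23

23


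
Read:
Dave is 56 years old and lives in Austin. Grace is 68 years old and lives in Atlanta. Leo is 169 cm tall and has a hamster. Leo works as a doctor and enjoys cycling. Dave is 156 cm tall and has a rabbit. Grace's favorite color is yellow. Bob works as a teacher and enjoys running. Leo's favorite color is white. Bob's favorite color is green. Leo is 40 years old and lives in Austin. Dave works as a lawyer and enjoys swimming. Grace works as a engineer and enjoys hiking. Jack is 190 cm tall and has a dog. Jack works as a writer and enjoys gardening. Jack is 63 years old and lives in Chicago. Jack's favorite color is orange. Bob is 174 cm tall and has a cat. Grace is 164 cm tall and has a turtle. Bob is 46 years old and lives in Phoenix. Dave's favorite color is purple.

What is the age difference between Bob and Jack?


|46 - 63| = 17

17


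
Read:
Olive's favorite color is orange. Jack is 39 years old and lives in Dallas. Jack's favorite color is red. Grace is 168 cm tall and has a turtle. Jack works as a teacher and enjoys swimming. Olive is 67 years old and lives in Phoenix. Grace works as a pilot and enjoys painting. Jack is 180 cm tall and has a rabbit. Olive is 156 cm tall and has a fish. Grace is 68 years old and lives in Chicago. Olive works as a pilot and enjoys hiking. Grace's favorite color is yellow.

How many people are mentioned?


People: Jack, Olive, Grace. Count = 3

3


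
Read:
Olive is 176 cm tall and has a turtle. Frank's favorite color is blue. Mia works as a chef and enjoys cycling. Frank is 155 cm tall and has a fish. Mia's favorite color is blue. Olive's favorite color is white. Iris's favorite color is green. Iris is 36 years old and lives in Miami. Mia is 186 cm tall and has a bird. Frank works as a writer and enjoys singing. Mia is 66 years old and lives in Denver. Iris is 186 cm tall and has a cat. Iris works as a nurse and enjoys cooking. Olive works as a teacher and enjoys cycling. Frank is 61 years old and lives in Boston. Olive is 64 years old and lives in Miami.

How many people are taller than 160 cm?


Taller than 160: 3

3


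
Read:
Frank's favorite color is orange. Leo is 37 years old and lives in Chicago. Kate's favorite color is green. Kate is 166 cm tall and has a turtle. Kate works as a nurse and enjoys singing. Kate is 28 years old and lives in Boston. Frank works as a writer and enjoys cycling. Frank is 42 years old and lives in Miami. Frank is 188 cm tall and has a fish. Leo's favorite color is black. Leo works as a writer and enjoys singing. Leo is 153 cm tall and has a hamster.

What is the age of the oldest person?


Oldest: Frank at 42

42


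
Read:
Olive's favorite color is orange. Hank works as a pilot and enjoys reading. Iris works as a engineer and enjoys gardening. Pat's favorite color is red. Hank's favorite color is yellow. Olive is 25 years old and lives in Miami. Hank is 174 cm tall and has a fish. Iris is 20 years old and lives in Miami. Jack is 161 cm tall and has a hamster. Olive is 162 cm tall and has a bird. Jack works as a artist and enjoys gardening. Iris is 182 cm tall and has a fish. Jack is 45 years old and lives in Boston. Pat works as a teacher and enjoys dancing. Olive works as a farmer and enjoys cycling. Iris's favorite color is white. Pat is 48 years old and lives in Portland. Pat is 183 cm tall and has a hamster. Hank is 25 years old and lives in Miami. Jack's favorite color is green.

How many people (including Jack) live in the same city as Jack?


Jack lives in Boston. Count = 1

1


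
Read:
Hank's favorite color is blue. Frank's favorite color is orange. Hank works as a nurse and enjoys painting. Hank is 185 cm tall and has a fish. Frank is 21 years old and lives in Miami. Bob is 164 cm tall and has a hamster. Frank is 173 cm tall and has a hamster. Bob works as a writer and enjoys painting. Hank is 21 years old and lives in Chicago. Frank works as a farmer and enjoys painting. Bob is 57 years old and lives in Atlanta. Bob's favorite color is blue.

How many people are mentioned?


People: Bob, Frank, Hank. Count = 3

3


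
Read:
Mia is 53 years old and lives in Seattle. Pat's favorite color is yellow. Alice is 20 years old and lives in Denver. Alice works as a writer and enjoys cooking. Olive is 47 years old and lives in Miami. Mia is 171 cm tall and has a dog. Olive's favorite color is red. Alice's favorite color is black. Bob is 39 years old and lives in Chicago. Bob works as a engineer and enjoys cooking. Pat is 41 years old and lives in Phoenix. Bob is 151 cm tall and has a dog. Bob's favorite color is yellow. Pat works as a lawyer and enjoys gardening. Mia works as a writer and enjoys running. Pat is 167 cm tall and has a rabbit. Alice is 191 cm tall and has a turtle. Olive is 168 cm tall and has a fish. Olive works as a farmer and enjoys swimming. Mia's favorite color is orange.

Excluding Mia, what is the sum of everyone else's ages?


Sum (excluding Mia): 147

147


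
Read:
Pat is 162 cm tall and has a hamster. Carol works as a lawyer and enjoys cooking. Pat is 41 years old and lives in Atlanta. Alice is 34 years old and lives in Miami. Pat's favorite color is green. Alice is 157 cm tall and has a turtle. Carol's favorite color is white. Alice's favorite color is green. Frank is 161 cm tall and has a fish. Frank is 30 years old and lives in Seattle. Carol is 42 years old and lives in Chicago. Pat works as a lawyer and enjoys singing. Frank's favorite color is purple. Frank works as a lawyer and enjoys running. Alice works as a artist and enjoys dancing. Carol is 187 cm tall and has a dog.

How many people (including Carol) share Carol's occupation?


Carol is a lawyer. Count = 3

3
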